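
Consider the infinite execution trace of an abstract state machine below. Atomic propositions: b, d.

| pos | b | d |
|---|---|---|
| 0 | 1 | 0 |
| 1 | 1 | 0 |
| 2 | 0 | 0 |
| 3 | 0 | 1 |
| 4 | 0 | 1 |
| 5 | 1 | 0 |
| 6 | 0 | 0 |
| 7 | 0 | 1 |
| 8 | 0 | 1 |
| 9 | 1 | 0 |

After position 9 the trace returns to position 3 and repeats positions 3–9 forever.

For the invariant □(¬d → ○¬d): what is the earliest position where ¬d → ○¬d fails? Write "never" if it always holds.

Check ¬d → ○¬d at each position in order: 0 ✓, 1 ✓.
At position 2 the labels are {} and the next position 3 has {d}, so ¬d → ○¬d is false there. This is the first violation.

2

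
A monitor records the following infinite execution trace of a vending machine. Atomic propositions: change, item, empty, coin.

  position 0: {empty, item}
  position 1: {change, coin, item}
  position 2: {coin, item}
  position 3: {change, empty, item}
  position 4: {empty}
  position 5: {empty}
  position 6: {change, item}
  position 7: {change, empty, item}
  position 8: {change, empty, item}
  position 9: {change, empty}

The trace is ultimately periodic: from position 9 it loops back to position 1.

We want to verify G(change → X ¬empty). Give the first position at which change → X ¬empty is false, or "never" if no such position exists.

Check change → X ¬empty at each position in order: 0 ✓, 1 ✓, 2 ✓.
At position 3 the labels are {change, empty, item} and the next position 4 has {empty}, so change → X ¬empty is false there. This is the first violation.

3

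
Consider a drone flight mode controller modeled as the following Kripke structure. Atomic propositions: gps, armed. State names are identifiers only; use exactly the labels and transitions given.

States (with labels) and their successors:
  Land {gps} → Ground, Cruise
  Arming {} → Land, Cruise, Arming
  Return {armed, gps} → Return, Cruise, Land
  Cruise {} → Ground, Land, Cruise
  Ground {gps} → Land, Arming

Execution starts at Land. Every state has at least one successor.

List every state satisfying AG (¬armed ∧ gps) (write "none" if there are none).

States satisfying ¬armed ∧ gps: {Land, Ground}.
States satisfying AG (¬armed ∧ gps): ∅.

none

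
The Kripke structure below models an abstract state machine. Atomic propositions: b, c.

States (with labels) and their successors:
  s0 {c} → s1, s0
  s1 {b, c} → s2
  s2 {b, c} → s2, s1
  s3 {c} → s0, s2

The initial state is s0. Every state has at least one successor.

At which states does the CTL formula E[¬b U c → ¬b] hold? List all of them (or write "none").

{s0, s3}

States satisfying ¬b: {s0, s3}.
States satisfying c → ¬b: {s0, s3}.
States satisfying E[¬b U c → ¬b]: {s0, s3}.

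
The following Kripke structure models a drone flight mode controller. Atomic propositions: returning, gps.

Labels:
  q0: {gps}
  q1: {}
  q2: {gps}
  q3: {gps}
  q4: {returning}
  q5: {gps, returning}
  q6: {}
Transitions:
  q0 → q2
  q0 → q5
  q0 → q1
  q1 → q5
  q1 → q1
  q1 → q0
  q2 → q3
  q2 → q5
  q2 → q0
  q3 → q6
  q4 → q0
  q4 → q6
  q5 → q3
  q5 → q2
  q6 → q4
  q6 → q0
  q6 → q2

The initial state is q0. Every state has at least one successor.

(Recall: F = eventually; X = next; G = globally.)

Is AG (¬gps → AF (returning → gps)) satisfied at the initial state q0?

States satisfying ¬gps → AF (returning → gps): {q0, q1, q2, q3, q4, q5, q6}.
States satisfying AG (¬gps → AF (returning → gps)): {q0, q1, q2, q3, q4, q5, q6}.
Every state reachable from q0 satisfies ¬gps → AF (returning → gps).
q0 ∈ Sat(AG (¬gps → AF (returning → gps))).

Holds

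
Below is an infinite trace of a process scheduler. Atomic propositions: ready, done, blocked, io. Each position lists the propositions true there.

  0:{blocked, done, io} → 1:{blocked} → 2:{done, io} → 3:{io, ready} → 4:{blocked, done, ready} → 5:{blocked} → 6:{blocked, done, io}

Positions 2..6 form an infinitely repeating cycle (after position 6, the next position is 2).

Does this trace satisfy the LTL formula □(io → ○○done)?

Violated

io → ○○done must hold at every position from 0 onward. It fails at position 3, so □(io → ○○done) is false.
Positions where io holds: 0, 2, 3, 6.
Check ○○done at each: 0→ok, 2→ok, 3→fails, 6→fails.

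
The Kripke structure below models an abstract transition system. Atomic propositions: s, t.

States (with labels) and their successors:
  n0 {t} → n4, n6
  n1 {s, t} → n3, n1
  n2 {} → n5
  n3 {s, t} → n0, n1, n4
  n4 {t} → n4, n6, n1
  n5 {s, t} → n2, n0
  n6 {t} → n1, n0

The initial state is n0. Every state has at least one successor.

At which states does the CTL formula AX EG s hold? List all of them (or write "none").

{n1}

States satisfying EG s: {n1, n3}.
States satisfying AX EG s: {n1}.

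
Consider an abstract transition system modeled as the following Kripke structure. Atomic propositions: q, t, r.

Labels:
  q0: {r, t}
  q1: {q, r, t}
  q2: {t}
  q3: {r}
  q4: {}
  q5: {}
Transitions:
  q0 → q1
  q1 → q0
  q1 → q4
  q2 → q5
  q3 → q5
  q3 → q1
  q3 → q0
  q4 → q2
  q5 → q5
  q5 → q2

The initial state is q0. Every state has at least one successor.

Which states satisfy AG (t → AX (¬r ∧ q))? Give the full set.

States satisfying t → AX (¬r ∧ q): {q3, q4, q5}.
States satisfying AG (t → AX (¬r ∧ q)): ∅.

none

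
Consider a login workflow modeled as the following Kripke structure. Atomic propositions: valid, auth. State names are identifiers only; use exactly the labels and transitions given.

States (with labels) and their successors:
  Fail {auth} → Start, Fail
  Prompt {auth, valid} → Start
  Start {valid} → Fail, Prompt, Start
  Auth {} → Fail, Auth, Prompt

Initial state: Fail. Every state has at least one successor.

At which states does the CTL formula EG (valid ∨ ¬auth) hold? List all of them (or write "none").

States satisfying valid ∨ ¬auth: {Prompt, Start, Auth}.
States satisfying EG (valid ∨ ¬auth): {Prompt, Start, Auth}.

{Prompt, Start, Auth}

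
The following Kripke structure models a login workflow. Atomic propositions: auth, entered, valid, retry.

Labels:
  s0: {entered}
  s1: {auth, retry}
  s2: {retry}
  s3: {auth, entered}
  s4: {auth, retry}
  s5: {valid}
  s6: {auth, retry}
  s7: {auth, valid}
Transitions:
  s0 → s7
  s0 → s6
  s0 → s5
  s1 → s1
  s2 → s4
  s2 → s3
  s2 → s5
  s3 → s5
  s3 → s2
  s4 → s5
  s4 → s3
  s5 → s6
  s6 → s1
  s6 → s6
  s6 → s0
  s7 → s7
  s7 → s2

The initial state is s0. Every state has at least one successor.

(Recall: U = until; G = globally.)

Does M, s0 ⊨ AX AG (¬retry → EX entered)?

States satisfying AG (¬retry → EX entered): {s1}.
States satisfying AX AG (¬retry → EX entered): {s1}.
s0 ∉ Sat(AX AG (¬retry → EX entered)).

Violated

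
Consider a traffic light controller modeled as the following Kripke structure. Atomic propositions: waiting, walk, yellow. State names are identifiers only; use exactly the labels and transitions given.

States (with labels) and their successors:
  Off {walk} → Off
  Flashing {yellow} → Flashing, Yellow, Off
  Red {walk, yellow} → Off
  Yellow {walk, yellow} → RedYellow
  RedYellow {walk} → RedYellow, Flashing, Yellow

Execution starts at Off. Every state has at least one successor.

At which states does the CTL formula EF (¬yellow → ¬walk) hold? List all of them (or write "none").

{Flashing, Red, Yellow, RedYellow}

States satisfying ¬yellow → ¬walk: {Flashing, Red, Yellow}.
States satisfying EF (¬yellow → ¬walk): {Flashing, Red, Yellow, RedYellow}.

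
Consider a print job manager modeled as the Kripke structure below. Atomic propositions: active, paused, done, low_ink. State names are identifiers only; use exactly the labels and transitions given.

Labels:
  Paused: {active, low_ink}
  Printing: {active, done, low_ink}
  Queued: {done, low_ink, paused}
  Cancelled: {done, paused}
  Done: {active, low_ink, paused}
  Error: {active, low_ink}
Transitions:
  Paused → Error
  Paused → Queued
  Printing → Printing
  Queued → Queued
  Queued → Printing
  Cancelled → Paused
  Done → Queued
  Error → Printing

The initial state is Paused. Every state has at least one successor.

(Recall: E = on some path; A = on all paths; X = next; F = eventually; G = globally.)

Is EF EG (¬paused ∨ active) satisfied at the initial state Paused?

Holds

States satisfying EG (¬paused ∨ active): {Paused, Printing, Error}.
States satisfying EF EG (¬paused ∨ active): {Paused, Printing, Queued, Cancelled, Done, Error}.
Some path from Paused reaches a state where EG (¬paused ∨ active) holds.
Paused ∈ Sat(EF EG (¬paused ∨ active)).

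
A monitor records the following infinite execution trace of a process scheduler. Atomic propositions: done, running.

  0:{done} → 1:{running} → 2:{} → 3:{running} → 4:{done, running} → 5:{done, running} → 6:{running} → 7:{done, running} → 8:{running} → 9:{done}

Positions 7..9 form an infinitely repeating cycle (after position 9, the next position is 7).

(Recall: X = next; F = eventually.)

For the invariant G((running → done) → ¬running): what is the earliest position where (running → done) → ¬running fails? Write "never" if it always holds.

4

Check (running → done) → ¬running at each position in order: 0 ✓, 1 ✓, 2 ✓, 3 ✓.
At position 4 the labels are {done, running}, so (running → done) → ¬running is false there. This is the first violation.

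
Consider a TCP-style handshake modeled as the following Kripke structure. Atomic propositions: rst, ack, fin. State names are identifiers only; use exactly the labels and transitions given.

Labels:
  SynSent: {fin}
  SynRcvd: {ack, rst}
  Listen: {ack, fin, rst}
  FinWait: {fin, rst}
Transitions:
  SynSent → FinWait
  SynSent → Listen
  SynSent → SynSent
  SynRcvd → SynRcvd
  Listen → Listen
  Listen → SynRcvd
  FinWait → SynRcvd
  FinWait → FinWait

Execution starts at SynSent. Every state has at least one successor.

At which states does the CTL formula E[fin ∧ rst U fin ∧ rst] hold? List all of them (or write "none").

States satisfying fin ∧ rst: {Listen, FinWait}.
States satisfying E[fin ∧ rst U fin ∧ rst]: {Listen, FinWait}.

{Listen, FinWait}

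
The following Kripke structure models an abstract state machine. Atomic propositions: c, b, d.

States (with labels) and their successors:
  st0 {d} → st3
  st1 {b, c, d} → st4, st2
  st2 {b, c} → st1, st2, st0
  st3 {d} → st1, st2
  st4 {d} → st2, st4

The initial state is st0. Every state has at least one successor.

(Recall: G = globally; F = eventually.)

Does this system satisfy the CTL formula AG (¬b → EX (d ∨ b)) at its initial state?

Satisfied

States satisfying ¬b → EX (d ∨ b): {st0, st1, st2, st3, st4}.
States satisfying AG (¬b → EX (d ∨ b)): {st0, st1, st2, st3, st4}.
Every state reachable from st0 satisfies ¬b → EX (d ∨ b).
st0 ∈ Sat(AG (¬b → EX (d ∨ b))).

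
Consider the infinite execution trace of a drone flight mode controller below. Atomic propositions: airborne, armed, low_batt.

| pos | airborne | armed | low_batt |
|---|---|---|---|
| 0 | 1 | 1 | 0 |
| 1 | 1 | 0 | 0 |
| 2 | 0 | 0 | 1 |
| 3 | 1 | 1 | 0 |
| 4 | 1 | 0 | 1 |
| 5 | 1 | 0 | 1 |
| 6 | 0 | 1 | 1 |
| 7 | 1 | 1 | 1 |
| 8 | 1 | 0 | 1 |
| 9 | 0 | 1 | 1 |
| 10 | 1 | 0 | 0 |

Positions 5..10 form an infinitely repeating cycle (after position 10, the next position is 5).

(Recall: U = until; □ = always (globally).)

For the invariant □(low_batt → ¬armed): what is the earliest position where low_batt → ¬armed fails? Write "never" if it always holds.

Check low_batt → ¬armed at each position in order: 0 ✓, 1 ✓, 2 ✓, 3 ✓, 4 ✓, 5 ✓.
At position 6 the labels are {armed, low_batt}, so low_batt → ¬armed is false there. This is the first violation.

6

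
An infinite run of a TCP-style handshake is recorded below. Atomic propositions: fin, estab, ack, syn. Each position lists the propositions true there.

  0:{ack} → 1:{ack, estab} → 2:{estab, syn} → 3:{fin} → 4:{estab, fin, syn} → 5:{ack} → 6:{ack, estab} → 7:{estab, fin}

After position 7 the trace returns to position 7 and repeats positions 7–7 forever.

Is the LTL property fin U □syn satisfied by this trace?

Walking from position 0: at position 0, □syn has not yet held and fin fails, so fin U □syn is false.

Does not hold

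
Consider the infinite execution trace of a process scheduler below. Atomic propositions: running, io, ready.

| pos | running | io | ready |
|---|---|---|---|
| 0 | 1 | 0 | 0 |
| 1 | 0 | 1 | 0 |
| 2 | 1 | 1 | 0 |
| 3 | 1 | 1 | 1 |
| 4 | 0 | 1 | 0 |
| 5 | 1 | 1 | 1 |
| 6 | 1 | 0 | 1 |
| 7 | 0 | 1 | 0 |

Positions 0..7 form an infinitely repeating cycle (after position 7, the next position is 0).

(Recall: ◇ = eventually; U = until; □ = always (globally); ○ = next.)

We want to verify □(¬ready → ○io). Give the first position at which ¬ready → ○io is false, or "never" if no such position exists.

Check ¬ready → ○io at each position in order: 0 ✓, 1 ✓, 2 ✓, 3 ✓, 4 ✓, 5 ✓, 6 ✓.
At position 7 the labels are {io} and the next position 0 has {running}, so ¬ready → ○io is false there. This is the first violation.

7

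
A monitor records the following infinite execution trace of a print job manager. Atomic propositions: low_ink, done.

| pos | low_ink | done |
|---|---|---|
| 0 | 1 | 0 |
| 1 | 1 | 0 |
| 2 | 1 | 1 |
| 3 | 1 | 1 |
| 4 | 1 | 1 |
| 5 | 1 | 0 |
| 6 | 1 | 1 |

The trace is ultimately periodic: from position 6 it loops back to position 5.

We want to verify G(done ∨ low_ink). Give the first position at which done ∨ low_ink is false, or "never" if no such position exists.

done ∨ low_ink holds at every position 0..6, and those are all the positions the trace ever visits, so the invariant G(done ∨ low_ink) is never violated.

never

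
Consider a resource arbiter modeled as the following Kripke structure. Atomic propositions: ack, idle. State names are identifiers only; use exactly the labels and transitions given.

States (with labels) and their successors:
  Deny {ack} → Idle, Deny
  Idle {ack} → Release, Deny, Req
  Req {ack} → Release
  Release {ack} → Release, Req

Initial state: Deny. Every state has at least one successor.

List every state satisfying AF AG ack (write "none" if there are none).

States satisfying AG ack: {Deny, Idle, Req, Release}.
States satisfying AF AG ack: {Deny, Idle, Req, Release}.

{Deny, Idle, Req, Release}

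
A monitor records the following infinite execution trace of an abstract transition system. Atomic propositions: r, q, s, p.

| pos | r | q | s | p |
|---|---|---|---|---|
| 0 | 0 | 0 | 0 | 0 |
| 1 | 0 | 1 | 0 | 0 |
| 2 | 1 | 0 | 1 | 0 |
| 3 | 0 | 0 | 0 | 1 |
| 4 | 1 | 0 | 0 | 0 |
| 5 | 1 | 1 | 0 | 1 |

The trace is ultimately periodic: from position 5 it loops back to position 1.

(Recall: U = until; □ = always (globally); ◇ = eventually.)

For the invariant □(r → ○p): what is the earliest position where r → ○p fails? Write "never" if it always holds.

Check r → ○p at each position in order: 0 ✓, 1 ✓, 2 ✓, 3 ✓, 4 ✓.
At position 5 the labels are {p, q, r} and the next position 1 has {q}, so r → ○p is false there. This is the first violation.

5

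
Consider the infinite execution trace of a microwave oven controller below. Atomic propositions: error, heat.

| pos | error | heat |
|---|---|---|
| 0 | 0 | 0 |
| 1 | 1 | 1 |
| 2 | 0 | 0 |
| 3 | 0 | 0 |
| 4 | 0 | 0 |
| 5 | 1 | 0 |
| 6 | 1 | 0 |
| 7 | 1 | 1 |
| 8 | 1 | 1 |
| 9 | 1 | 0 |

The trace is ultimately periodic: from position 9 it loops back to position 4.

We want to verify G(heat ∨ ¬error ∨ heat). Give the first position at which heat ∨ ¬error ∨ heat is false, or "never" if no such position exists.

Check heat ∨ ¬error ∨ heat at each position in order: 0 ✓, 1 ✓, 2 ✓, 3 ✓, 4 ✓.
At position 5 the labels are {error}, so heat ∨ ¬error ∨ heat is false there. This is the first violation.

5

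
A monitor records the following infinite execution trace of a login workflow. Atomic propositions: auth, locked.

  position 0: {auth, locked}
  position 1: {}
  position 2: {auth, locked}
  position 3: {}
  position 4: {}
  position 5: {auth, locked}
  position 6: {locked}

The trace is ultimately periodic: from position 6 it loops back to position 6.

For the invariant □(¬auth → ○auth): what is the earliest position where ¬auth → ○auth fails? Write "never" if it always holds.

Check ¬auth → ○auth at each position in order: 0 ✓, 1 ✓, 2 ✓.
At position 3 the labels are {} and the next position 4 has {}, so ¬auth → ○auth is false there. This is the first violation.

3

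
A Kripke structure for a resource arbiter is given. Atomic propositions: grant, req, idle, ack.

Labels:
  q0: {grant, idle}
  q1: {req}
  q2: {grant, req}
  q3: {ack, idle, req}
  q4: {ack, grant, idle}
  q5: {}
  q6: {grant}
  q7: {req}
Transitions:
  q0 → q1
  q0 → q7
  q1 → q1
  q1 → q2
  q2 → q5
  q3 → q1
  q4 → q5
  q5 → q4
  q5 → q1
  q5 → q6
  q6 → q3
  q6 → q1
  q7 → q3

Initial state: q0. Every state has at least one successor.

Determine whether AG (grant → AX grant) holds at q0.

States satisfying grant → AX grant: {q1, q3, q5, q7}.
States satisfying AG (grant → AX grant): ∅.
q0 is reachable from q0 and violates grant → AX grant, so AG fails at q0.
q0 ∉ Sat(AG (grant → AX grant)).

Does not hold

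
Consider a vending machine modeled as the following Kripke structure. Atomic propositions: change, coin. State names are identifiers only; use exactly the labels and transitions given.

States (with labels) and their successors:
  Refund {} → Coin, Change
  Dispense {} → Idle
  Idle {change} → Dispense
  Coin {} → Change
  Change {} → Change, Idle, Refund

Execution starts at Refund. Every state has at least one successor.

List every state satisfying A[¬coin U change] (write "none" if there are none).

States satisfying ¬coin: {Refund, Dispense, Idle, Coin, Change}.
States satisfying change: {Idle}.
States satisfying A[¬coin U change]: {Dispense, Idle}.

{Dispense, Idle}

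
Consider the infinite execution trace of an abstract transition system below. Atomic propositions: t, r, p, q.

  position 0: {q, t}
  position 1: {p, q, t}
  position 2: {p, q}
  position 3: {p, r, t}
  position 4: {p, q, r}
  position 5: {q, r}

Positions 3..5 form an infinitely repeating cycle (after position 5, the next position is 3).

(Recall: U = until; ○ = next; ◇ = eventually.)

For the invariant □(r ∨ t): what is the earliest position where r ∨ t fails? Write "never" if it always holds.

Check r ∨ t at each position in order: 0 ✓, 1 ✓.
At position 2 the labels are {p, q}, so r ∨ t is false there. This is the first violation.

2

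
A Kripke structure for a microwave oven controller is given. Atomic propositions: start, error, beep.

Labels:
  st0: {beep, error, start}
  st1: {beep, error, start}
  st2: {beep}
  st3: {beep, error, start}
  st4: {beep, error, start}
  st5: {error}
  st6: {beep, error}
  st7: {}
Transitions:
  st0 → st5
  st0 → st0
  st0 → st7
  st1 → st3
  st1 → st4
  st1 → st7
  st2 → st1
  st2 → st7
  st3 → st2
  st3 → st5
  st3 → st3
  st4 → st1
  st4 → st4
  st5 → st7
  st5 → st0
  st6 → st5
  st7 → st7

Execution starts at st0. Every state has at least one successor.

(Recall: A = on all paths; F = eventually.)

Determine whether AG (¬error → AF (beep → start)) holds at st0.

States satisfying ¬error → AF (beep → start): {st0, st1, st2, st3, st4, st5, st6, st7}.
States satisfying AG (¬error → AF (beep → start)): {st0, st1, st2, st3, st4, st5, st6, st7}.
Every state reachable from st0 satisfies ¬error → AF (beep → start).
st0 ∈ Sat(AG (¬error → AF (beep → start))).

Satisfied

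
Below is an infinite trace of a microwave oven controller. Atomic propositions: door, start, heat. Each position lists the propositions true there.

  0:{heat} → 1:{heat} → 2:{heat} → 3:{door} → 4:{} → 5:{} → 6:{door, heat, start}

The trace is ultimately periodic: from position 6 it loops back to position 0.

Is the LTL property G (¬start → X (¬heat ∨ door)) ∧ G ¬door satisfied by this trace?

No

¬start → X (¬heat ∨ door) must hold at every position from 0 onward. It fails at position 0, so G (¬start → X (¬heat ∨ door)) is false.
Positions where ¬start holds: 0, 1, 2, 3, 4, 5.
Check X (¬heat ∨ door) at each: 0→fails, 1→fails, 2→ok, 3→ok, 4→ok, 5→ok.
¬door must hold at every position from 0 onward. It fails at position 3, so G ¬door is false.
At position 0: G (¬start → X (¬heat ∨ door)) is false; G ¬door is false; so G (¬start → X (¬heat ∨ door)) ∧ G ¬door is false.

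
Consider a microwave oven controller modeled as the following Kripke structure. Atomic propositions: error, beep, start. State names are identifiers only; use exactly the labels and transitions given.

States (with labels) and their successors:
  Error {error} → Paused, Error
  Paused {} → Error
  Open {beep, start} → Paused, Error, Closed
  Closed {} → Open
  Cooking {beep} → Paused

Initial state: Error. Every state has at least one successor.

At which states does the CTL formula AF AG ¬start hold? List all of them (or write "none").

{Error, Paused, Cooking}

States satisfying AG ¬start: {Error, Paused, Cooking}.
States satisfying AF AG ¬start: {Error, Paused, Cooking}.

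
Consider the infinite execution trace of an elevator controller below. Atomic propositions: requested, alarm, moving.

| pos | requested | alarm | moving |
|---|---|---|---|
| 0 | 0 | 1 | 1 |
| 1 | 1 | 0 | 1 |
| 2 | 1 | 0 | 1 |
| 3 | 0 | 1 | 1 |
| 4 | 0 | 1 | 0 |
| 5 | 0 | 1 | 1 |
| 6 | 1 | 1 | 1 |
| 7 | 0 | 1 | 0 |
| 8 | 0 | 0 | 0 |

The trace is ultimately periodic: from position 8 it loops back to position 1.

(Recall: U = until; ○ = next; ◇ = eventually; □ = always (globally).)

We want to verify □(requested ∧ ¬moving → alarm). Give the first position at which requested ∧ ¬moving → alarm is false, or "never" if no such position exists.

never

requested ∧ ¬moving → alarm holds at every position 0..8, and those are all the positions the trace ever visits, so the invariant □(requested ∧ ¬moving → alarm) is never violated.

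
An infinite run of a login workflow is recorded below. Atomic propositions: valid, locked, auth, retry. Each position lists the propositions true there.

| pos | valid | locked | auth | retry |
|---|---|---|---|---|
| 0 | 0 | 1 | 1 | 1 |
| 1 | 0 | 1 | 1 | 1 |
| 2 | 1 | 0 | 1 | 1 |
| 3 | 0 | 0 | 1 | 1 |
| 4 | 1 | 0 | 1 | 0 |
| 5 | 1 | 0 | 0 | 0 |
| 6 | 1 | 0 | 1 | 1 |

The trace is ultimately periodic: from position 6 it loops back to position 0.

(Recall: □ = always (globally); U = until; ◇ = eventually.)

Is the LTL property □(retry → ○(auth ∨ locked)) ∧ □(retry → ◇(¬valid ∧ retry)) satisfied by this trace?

retry → ○(auth ∨ locked) holds at every position 0..6, and those are all positions ever visited, so □(retry → ○(auth ∨ locked)) holds.
Positions where retry holds: 0, 1, 2, 3, 6.
Check ○(auth ∨ locked) at each: 0→ok, 1→ok, 2→ok, 3→ok, 6→ok.
retry → ◇(¬valid ∧ retry) holds at every position 0..6, and those are all positions ever visited, so □(retry → ◇(¬valid ∧ retry)) holds.
Positions where retry holds: 0, 1, 2, 3, 6.
Check ◇(¬valid ∧ retry) at each: 0→ok, 1→ok, 2→ok, 3→ok, 6→ok.
At position 0: □(retry → ○(auth ∨ locked)) is true; □(retry → ◇(¬valid ∧ retry)) is true; so □(retry → ○(auth ∨ locked)) ∧ □(retry → ◇(¬valid ∧ retry)) is true.

Holds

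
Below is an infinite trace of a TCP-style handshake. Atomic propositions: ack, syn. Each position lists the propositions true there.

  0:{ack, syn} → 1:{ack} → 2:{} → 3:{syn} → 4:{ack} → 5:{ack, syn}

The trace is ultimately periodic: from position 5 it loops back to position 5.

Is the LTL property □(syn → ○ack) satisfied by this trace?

Satisfied

syn → ○ack holds at every position 0..5, and those are all positions ever visited, so □(syn → ○ack) holds.
Positions where syn holds: 0, 3, 5.
Check ○ack at each: 0→ok, 3→ok, 5→ok.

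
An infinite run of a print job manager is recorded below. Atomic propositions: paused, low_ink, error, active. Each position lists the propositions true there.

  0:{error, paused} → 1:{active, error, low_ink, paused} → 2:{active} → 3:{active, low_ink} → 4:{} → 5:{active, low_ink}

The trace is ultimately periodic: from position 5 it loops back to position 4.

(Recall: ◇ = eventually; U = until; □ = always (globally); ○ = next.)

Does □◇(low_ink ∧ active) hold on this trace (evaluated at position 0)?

Holds

◇(low_ink ∧ active) holds at every position 0..5, and those are all positions ever visited, so □◇(low_ink ∧ active) holds.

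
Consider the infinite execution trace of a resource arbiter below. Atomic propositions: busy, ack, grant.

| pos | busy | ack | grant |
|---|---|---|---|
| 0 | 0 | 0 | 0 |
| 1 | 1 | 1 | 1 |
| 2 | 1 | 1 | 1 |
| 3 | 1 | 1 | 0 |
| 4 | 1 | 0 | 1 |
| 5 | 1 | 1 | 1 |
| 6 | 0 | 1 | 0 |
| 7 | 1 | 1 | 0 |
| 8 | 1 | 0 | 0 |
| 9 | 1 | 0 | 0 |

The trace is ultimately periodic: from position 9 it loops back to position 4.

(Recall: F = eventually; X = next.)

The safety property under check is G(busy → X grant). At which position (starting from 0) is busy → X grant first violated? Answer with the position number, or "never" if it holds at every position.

2

Check busy → X grant at each position in order: 0 ✓, 1 ✓.
At position 2 the labels are {ack, busy, grant} and the next position 3 has {ack, busy}, so busy → X grant is false there. This is the first violation.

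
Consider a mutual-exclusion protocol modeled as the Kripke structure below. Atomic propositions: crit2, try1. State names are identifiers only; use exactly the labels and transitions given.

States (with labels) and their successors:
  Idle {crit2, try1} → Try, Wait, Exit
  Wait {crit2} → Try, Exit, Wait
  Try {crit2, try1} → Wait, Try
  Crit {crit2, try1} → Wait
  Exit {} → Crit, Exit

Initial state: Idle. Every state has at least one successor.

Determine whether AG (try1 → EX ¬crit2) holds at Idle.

States satisfying try1 → EX ¬crit2: {Idle, Wait, Exit}.
States satisfying AG (try1 → EX ¬crit2): ∅.
Crit is reachable from Idle and violates try1 → EX ¬crit2, so AG fails at Idle.
Idle ∉ Sat(AG (try1 → EX ¬crit2)).

No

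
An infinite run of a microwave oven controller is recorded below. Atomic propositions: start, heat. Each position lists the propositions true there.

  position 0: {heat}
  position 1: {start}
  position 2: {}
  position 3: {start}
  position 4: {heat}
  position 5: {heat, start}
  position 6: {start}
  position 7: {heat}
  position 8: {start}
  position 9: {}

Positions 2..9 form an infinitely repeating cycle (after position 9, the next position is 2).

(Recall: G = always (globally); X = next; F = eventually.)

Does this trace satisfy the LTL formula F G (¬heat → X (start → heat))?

No

G (¬heat → X (start → heat)) is false at every position 0..9, so it never becomes true and F G (¬heat → X (start → heat)) fails.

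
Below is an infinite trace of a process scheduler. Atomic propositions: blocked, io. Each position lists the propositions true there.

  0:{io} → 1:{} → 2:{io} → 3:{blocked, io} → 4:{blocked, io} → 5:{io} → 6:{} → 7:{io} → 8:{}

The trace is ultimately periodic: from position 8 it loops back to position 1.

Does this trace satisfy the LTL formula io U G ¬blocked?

Violated

Walking from position 0: at position 1, G ¬blocked has not yet held and io fails, so io U G ¬blocked is false.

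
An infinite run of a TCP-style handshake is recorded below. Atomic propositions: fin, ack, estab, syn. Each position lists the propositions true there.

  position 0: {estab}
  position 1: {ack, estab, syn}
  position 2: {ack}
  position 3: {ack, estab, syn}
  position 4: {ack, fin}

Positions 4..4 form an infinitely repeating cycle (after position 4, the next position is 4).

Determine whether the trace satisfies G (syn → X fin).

syn → X fin must hold at every position from 0 onward. It fails at position 1, so G (syn → X fin) is false.
Positions where syn holds: 1, 3.
Check X fin at each: 1→fails, 3→ok.

Violated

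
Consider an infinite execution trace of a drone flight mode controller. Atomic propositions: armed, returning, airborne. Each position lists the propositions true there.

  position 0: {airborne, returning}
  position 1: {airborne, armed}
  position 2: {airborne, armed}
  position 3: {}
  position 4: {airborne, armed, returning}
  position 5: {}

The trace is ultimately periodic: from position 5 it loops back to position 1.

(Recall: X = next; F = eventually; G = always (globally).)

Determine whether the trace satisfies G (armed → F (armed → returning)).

Yes

armed → F (armed → returning) holds at every position 0..5, and those are all positions ever visited, so G (armed → F (armed → returning)) holds.
Positions where armed holds: 1, 2, 4.
Check F (armed → returning) at each: 1→ok, 2→ok, 4→ok.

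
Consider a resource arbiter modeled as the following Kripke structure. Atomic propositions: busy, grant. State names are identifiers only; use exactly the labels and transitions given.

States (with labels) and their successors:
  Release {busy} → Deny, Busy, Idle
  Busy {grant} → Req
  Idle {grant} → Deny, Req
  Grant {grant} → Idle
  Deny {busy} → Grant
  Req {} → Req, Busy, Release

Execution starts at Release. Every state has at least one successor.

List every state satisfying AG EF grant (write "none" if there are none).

{Release, Busy, Idle, Grant, Deny, Req}

States satisfying EF grant: {Release, Busy, Idle, Grant, Deny, Req}.
States satisfying AG EF grant: {Release, Busy, Idle, Grant, Deny, Req}.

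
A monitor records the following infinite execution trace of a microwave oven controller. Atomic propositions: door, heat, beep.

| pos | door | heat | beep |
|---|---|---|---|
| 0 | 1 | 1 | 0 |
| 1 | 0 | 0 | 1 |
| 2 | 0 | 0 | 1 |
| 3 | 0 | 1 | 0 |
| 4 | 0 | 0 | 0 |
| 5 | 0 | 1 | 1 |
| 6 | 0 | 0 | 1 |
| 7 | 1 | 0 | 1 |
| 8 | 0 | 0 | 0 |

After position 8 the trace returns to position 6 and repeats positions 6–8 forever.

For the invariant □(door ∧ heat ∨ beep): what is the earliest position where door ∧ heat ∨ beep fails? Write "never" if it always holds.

3

Check door ∧ heat ∨ beep at each position in order: 0 ✓, 1 ✓, 2 ✓.
At position 3 the labels are {heat}, so door ∧ heat ∨ beep is false there. This is the first violation.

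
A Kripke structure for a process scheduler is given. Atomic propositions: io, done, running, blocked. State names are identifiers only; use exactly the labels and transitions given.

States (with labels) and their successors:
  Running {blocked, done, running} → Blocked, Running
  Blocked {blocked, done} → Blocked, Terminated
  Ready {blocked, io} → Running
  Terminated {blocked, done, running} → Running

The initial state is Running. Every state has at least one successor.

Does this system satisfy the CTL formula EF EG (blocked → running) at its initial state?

States satisfying EG (blocked → running): {Running, Terminated}.
States satisfying EF EG (blocked → running): {Running, Blocked, Ready, Terminated}.
Some path from Running reaches a state where EG (blocked → running) holds.
Running ∈ Sat(EF EG (blocked → running)).

Holds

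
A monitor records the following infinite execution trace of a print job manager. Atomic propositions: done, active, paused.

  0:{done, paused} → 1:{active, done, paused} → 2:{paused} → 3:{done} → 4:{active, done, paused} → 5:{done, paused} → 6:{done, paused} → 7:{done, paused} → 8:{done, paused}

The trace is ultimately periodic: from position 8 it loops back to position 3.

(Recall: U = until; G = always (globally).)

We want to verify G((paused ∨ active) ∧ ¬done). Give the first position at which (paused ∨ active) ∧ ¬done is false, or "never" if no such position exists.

At position 0 the labels are {done, paused}, so (paused ∨ active) ∧ ¬done is false there. This is the first violation.

0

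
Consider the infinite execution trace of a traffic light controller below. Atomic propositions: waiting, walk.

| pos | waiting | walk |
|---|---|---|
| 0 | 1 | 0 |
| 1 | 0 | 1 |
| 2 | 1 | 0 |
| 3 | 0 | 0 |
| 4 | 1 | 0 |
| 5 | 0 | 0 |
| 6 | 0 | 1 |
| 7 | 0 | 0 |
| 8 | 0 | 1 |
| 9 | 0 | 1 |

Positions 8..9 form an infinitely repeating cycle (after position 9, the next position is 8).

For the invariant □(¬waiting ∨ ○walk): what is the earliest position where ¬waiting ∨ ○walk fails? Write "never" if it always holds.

Check ¬waiting ∨ ○walk at each position in order: 0 ✓, 1 ✓.
At position 2 the labels are {waiting} and the next position 3 has {}, so ¬waiting ∨ ○walk is false there. This is the first violation.

2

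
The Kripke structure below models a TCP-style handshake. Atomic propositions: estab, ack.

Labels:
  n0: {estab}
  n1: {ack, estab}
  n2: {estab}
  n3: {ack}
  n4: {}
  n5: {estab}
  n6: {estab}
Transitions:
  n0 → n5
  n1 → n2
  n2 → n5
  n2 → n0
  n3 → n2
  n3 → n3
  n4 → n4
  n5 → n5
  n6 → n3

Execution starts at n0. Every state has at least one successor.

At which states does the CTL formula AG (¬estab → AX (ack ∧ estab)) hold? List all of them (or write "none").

States satisfying ¬estab → AX (ack ∧ estab): {n0, n1, n2, n5, n6}.
States satisfying AG (¬estab → AX (ack ∧ estab)): {n0, n1, n2, n5}.

{n0, n1, n2, n5}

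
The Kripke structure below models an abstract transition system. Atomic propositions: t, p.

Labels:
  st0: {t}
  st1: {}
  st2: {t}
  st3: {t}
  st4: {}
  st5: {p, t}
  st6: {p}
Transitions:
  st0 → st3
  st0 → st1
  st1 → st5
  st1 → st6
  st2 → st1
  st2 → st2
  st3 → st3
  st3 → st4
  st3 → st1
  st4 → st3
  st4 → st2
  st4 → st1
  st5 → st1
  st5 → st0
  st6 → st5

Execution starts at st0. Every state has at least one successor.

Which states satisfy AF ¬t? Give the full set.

{st1, st4, st6}

States satisfying ¬t: {st1, st4, st6}.
States satisfying AF ¬t: {st1, st4, st6}.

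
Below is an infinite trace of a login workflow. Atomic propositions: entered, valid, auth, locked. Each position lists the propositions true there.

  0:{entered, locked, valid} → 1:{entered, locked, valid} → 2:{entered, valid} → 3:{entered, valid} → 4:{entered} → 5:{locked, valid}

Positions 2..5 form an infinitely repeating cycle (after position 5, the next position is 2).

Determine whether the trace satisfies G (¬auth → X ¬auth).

¬auth → X ¬auth holds at every position 0..5, and those are all positions ever visited, so G (¬auth → X ¬auth) holds.
Positions where ¬auth holds: 0, 1, 2, 3, 4, 5.
Check X ¬auth at each: 0→ok, 1→ok, 2→ok, 3→ok, 4→ok, 5→ok.

Holds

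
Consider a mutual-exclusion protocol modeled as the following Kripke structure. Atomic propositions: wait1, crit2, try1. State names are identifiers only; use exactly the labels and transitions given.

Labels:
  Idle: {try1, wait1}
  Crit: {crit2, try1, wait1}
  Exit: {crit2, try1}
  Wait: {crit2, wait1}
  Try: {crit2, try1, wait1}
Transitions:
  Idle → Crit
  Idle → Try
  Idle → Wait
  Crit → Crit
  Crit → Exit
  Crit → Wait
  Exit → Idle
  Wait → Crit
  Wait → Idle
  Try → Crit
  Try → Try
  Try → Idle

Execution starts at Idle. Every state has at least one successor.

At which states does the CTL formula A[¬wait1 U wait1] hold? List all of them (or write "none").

{Idle, Crit, Exit, Wait, Try}

States satisfying ¬wait1: {Exit}.
States satisfying wait1: {Idle, Crit, Wait, Try}.
States satisfying A[¬wait1 U wait1]: {Idle, Crit, Exit, Wait, Try}.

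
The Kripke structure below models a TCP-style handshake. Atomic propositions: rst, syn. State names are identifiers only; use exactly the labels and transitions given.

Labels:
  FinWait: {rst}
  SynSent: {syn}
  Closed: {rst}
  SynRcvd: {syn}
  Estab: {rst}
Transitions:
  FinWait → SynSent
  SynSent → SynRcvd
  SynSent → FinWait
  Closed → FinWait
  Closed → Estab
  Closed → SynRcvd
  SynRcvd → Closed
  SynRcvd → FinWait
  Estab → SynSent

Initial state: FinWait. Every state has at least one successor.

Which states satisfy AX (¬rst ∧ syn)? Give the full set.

{FinWait, Estab}

States satisfying ¬rst ∧ syn: {SynSent, SynRcvd}.
States satisfying AX (¬rst ∧ syn): {FinWait, Estab}.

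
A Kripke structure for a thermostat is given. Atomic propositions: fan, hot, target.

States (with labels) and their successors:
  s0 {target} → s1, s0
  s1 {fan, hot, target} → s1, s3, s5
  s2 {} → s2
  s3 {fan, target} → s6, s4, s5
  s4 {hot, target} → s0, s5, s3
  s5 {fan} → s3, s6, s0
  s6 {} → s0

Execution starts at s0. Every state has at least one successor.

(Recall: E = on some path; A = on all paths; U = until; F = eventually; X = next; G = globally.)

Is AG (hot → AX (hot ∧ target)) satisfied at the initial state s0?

Does not hold

States satisfying hot → AX (hot ∧ target): {s0, s2, s3, s5, s6}.
States satisfying AG (hot → AX (hot ∧ target)): {s2}.
s1 is reachable from s0 and violates hot → AX (hot ∧ target), so AG fails at s0.
s0 ∉ Sat(AG (hot → AX (hot ∧ target))).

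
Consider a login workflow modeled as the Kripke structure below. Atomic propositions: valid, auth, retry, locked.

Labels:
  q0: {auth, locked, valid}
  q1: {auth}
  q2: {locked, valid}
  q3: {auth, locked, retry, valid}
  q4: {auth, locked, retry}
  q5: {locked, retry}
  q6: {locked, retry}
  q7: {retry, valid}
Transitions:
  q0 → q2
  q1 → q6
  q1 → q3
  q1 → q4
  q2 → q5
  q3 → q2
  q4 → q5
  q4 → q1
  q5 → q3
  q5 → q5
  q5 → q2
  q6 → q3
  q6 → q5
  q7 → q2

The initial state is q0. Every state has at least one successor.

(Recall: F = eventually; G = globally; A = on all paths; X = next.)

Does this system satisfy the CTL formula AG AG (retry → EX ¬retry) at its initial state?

States satisfying AG (retry → EX ¬retry): {q0, q2, q3, q5, q7}.
States satisfying AG AG (retry → EX ¬retry): {q0, q2, q3, q5, q7}.
Every state reachable from q0 satisfies AG (retry → EX ¬retry).
q0 ∈ Sat(AG AG (retry → EX ¬retry)).

Satisfied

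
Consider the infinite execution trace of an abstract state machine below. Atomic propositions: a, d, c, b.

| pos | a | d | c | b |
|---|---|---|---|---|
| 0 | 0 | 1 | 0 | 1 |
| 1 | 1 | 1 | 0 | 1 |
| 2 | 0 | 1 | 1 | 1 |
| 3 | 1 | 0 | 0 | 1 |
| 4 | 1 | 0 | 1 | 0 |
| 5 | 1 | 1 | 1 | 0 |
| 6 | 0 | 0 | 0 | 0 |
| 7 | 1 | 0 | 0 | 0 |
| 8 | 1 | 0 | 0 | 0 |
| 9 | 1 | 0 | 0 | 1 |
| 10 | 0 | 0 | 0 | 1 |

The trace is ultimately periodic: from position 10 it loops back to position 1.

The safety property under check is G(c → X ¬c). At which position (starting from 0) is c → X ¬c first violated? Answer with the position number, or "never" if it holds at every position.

4

Check c → X ¬c at each position in order: 0 ✓, 1 ✓, 2 ✓, 3 ✓.
At position 4 the labels are {a, c} and the next position 5 has {a, c, d}, so c → X ¬c is false there. This is the first violation.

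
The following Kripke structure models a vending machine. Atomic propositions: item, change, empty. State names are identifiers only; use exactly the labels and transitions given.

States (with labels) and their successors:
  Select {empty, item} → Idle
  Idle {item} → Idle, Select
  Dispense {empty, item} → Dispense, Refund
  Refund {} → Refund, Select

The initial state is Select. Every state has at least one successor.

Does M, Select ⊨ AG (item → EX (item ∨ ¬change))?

States satisfying item → EX (item ∨ ¬change): {Select, Idle, Dispense, Refund}.
States satisfying AG (item → EX (item ∨ ¬change)): {Select, Idle, Dispense, Refund}.
Every state reachable from Select satisfies item → EX (item ∨ ¬change).
Select ∈ Sat(AG (item → EX (item ∨ ¬change))).

Holds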